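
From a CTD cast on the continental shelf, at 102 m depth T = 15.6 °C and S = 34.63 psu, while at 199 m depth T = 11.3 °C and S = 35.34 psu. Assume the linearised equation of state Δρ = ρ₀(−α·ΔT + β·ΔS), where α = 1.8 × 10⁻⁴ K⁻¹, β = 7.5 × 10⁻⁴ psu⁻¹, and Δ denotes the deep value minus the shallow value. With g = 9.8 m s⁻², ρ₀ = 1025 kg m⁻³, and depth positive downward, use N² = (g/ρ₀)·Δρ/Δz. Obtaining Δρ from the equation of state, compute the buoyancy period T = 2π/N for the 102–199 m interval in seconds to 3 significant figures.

547 s

ΔT = -4.3 K, ΔS = +0.71 psu (deep − shallow).
Δρ/ρ₀ = −αΔT + βΔS = 7.74 × 10⁻⁴ + 5.325 × 10⁻⁴ = 1.3065 × 10⁻³, so Δρ ≈ 1.339 kg m⁻³.
N² = (g/ρ₀)·Δρ/Δz = g·(Δρ/ρ₀)/Δz = 9.8 × 1.3065 × 10⁻³ / 97 = 1.3200 × 10⁻⁴ s⁻².
N = √(1.3200 × 10⁻⁴) = 0.011489 rad s⁻¹ → T = 2π/N = 546.89 s ≈ 547 s.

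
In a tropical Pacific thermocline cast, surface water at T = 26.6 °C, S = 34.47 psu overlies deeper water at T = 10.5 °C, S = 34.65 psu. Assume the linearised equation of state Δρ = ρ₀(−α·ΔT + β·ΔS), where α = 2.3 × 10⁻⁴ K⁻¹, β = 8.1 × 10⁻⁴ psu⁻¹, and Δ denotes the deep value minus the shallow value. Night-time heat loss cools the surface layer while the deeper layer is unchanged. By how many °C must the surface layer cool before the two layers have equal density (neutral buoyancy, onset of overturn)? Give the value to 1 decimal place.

16.7 °C

Neutral buoyancy requires Δρ = 0, i.e. −α(T_deep − T_surf′) + β(S_deep − S_surf) = 0.
T_surf′ = T_deep − (β/α)·ΔS = 10.5 − (8.1 × 10⁻⁴/2.3 × 10⁻⁴)·(+0.18) = 9.866 °C.
Cooling required: 26.6 − (9.866) = 16.734 °C.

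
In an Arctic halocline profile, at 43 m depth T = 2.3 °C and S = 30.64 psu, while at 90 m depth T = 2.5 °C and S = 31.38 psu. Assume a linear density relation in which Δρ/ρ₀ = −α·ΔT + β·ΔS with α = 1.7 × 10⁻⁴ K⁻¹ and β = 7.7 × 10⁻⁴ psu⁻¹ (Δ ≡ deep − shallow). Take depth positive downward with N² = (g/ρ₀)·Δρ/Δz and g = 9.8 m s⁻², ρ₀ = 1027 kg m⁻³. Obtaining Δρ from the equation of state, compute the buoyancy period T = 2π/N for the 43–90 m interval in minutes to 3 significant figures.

ΔT = +0.2 K, ΔS = +0.74 psu (deep − shallow).
Δρ/ρ₀ = −αΔT + βΔS = -3.40 × 10⁻⁵ + 5.698 × 10⁻⁴ = 5.358 × 10⁻⁴, so Δρ ≈ 0.5503 kg m⁻³.
N² = (g/ρ₀)·Δρ/Δz = g·(Δρ/ρ₀)/Δz = 9.8 × 5.358 × 10⁻⁴ / 47 = 1.1172 × 10⁻⁴ s⁻².
N = √(1.1172 × 10⁻⁴) = 0.010570 rad s⁻¹ → T = 2π/N = 594.44 s = 9.9073 min ≈ 9.91 min.

9.91 min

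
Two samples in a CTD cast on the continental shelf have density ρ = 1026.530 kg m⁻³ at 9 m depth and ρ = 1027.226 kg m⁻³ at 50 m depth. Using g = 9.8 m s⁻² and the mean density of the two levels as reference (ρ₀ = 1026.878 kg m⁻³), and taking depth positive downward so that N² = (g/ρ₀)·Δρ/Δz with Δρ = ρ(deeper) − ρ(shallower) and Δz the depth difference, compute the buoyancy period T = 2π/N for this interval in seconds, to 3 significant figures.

Δρ = 1027.226 − 1026.530 = 0.696 kg m⁻³ over Δz = 50 − 9 = 41 m.
N² = (9.8/1026.878) × (0.696/41) = 1.6201 × 10⁻⁴ s⁻².
N = √(1.6201 × 10⁻⁴) = 0.012728 rad s⁻¹, so T = 2π/N = 493.65 s ≈ 494 s.

494 s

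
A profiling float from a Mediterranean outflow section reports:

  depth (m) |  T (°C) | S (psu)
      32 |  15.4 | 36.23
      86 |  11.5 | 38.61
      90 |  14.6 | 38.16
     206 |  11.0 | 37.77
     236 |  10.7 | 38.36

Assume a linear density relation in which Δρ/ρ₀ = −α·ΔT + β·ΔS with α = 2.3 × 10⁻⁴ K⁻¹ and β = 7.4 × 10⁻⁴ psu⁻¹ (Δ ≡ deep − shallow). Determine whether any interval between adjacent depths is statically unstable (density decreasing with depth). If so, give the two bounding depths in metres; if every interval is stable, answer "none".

Evaluate Δρ/ρ₀ = −αΔT + βΔS across each adjacent pair:
  32–86 m: −αΔT+βΔS = −(2.3 × 10⁻⁴)(-3.9)+(7.4 × 10⁻⁴)(+2.38) = 2.7 × 10⁻³ → stable
  86–90 m: −αΔT+βΔS = −(2.3 × 10⁻⁴)(+3.1)+(7.4 × 10⁻⁴)(-0.45) = -1.0 × 10⁻³ → UNSTABLE
  90–206 m: −αΔT+βΔS = −(2.3 × 10⁻⁴)(-3.6)+(7.4 × 10⁻⁴)(-0.39) = 5.4 × 10⁻⁴ → stable
  206–236 m: −αΔT+βΔS = −(2.3 × 10⁻⁴)(-0.3)+(7.4 × 10⁻⁴)(+0.59) = 5.1 × 10⁻⁴ → stable
The 86–90 m interval has Δρ < 0: lighter water underlies denser water.

86–90 m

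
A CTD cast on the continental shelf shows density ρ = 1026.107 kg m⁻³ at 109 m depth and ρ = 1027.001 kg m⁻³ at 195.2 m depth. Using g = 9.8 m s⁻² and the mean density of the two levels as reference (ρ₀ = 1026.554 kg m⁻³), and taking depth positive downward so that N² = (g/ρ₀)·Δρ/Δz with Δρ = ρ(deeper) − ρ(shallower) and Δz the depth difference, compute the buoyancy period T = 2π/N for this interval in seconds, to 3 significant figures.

Δρ = 1027.001 − 1026.107 = 0.894 kg m⁻³ over Δz = 195.2 − 109 = 86.2 m.
N² = (9.8/1026.554) × (0.894/86.2) = 9.9009 × 10⁻⁵ s⁻².
N = √(9.9009 × 10⁻⁵) = 9.9503 × 10⁻³ rad s⁻¹, so T = 2π/N = 631.46 s ≈ 631 s.

631 s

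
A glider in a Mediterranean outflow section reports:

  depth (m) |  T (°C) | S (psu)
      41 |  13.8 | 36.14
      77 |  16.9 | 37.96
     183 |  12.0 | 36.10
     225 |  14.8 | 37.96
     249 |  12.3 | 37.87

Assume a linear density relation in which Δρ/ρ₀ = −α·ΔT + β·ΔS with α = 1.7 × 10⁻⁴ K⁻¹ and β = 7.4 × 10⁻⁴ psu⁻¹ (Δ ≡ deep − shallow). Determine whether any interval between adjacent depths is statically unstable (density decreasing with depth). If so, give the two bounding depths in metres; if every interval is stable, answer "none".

77–183 m

Evaluate Δρ/ρ₀ = −αΔT + βΔS across each adjacent pair:
  41–77 m: −αΔT+βΔS = −(1.7 × 10⁻⁴)(+3.1)+(7.4 × 10⁻⁴)(+1.82) = 8.2 × 10⁻⁴ → stable
  77–183 m: −αΔT+βΔS = −(1.7 × 10⁻⁴)(-4.9)+(7.4 × 10⁻⁴)(-1.86) = -5.4 × 10⁻⁴ → UNSTABLE
  183–225 m: −αΔT+βΔS = −(1.7 × 10⁻⁴)(+2.8)+(7.4 × 10⁻⁴)(+1.86) = 9.0 × 10⁻⁴ → stable
  225–249 m: −αΔT+βΔS = −(1.7 × 10⁻⁴)(-2.5)+(7.4 × 10⁻⁴)(-0.09) = 3.6 × 10⁻⁴ → stable
The 77–183 m interval has Δρ < 0: lighter water underlies denser water.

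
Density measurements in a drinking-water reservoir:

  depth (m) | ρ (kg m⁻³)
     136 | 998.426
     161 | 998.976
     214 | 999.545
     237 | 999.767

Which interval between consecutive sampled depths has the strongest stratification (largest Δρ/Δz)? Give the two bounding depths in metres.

Compute the density gradient over each adjacent pair:
  136–161 m: Δρ/Δz = 0.550/25 = 0.022 kg m⁻⁴
  161–214 m: Δρ/Δz = 0.569/53 = 0.011 kg m⁻⁴
  214–237 m: Δρ/Δz = 0.222/23 = 9.7 × 10⁻³ kg m⁻⁴
The largest gradient is in the 136–161 m interval — the pycnocline.

136–161 m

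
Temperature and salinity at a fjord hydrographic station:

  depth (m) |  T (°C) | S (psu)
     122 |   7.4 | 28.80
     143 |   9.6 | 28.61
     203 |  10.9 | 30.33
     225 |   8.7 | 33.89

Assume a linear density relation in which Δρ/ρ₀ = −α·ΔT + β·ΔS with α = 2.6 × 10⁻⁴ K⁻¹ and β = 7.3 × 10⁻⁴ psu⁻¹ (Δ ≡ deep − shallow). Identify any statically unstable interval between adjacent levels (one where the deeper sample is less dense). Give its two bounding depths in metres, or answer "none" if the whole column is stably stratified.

122–143 m

Evaluate Δρ/ρ₀ = −αΔT + βΔS across each adjacent pair:
  122–143 m: −αΔT+βΔS = −(2.6 × 10⁻⁴)(+2.2)+(7.3 × 10⁻⁴)(-0.19) = -7.1 × 10⁻⁴ → UNSTABLE
  143–203 m: −αΔT+βΔS = −(2.6 × 10⁻⁴)(+1.3)+(7.3 × 10⁻⁴)(+1.72) = 9.2 × 10⁻⁴ → stable
  203–225 m: −αΔT+βΔS = −(2.6 × 10⁻⁴)(-2.2)+(7.3 × 10⁻⁴)(+3.56) = 3.2 × 10⁻³ → stable
The 122–143 m interval has Δρ < 0: lighter water underlies denser water.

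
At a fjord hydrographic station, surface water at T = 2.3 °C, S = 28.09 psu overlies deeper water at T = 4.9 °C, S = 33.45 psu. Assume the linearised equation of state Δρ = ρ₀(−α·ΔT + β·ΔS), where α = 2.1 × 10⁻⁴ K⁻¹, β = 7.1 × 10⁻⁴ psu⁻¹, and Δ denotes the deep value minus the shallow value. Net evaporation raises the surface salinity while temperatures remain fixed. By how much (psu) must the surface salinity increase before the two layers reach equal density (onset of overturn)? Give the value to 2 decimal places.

Neutral buoyancy requires −α(T_deep − T_surf) + β(S_deep − S_surf′) = 0.
S_surf′ = S_deep − (α/β)·ΔT = 33.45 − (2.1 × 10⁻⁴/7.1 × 10⁻⁴)·(+2.6) = 32.6810 psu.
Increase required: 32.6810 − 28.09 = 4.5910 psu.

4.59 psu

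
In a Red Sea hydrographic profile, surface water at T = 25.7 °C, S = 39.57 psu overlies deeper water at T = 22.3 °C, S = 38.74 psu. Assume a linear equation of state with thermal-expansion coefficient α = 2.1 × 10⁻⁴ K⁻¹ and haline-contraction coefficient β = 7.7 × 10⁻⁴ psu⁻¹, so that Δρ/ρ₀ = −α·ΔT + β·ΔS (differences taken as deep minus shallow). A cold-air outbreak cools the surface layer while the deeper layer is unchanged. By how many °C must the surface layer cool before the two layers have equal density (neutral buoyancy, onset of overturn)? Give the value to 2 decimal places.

0.36 °C

Neutral buoyancy requires Δρ = 0, i.e. −α(T_deep − T_surf′) + β(S_deep − S_surf) = 0.
T_surf′ = T_deep − (β/α)·ΔS = 22.3 − (7.7 × 10⁻⁴/2.1 × 10⁻⁴)·(-0.83) = 25.3433 °C.
Cooling required: 25.7 − (25.3433) = 0.3567 °C.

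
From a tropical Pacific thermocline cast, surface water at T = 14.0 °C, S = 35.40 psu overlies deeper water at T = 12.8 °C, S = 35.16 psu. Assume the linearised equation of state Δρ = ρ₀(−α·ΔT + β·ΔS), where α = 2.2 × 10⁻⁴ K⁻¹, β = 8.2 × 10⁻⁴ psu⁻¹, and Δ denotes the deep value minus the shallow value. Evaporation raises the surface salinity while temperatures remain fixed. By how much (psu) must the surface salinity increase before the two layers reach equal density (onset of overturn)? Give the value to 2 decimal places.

Neutral buoyancy requires −α(T_deep − T_surf) + β(S_deep − S_surf′) = 0.
S_surf′ = S_deep − (α/β)·ΔT = 35.16 − (2.2 × 10⁻⁴/8.2 × 10⁻⁴)·(-1.2) = 35.4820 psu.
Increase required: 35.4820 − 35.40 = 0.0820 psu.

0.08 psu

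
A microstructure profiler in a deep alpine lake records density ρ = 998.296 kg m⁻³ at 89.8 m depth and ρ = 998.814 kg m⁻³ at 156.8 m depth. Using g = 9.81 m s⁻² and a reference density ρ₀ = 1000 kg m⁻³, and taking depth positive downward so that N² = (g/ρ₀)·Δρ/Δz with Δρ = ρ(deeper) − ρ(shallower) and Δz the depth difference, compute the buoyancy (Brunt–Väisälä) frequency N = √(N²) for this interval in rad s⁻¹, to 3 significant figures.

8.71 × 10⁻³ rad s⁻¹

Δρ = 998.814 − 998.296 = 0.518 kg m⁻³ over Δz = 156.8 − 89.8 = 67 m.
N² = (9.81/1000) × (0.518/67) = 7.5844 × 10⁻⁵ s⁻².
N = √(7.5844 × 10⁻⁵) = 8.7088 × 10⁻³ rad s⁻¹ ≈ 8.71 × 10⁻³ rad s⁻¹.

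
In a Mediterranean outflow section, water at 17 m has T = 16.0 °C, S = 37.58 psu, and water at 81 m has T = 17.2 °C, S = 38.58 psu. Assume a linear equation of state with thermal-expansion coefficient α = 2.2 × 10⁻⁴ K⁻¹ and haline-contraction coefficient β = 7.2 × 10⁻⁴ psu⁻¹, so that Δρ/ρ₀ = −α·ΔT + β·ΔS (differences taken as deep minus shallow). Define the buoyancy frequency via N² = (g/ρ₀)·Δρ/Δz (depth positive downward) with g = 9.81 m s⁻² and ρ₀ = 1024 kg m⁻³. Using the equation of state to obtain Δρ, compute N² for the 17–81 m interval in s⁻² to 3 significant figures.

6.99 × 10⁻⁵ s⁻²

ΔT = +1.2 K, ΔS = +1.00 psu (deep − shallow).
Δρ/ρ₀ = −αΔT + βΔS = -2.64 × 10⁻⁴ + 7.20 × 10⁻⁴ = 4.56 × 10⁻⁴, so Δρ ≈ 0.4669 kg m⁻³.
N² = (g/ρ₀)·Δρ/Δz = g·(Δρ/ρ₀)/Δz = 9.81 × 4.56 × 10⁻⁴ / 64 = 6.9896 × 10⁻⁵ s⁻² ≈ 6.99 × 10⁻⁵ s⁻².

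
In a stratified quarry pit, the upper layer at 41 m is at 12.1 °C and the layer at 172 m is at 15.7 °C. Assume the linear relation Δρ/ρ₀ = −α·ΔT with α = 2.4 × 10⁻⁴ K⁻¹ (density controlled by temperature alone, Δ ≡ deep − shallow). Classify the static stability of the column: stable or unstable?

unstable

ΔT = 15.7 − 12.1 = +3.6 K, so Δρ/ρ₀ = −αΔT = -8.64 × 10⁻⁴.
Δρ/ρ₀ < 0, so Δρ < 0: deeper water is lighter → statically unstable; the column would overturn.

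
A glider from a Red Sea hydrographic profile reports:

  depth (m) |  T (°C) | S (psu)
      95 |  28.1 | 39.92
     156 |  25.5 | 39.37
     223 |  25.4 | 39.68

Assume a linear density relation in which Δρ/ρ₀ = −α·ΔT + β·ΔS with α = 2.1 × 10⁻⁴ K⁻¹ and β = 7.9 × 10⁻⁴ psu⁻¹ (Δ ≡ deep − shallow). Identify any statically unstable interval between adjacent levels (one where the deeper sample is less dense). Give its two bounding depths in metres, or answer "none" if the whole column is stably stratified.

none

Evaluate Δρ/ρ₀ = −αΔT + βΔS across each adjacent pair:
  95–156 m: −αΔT+βΔS = −(2.1 × 10⁻⁴)(-2.6)+(7.9 × 10⁻⁴)(-0.55) = 1.1 × 10⁻⁴ → stable
  156–223 m: −αΔT+βΔS = −(2.1 × 10⁻⁴)(-0.1)+(7.9 × 10⁻⁴)(+0.31) = 2.7 × 10⁻⁴ → stable
Every interval has Δρ > 0: the column is stably stratified throughout.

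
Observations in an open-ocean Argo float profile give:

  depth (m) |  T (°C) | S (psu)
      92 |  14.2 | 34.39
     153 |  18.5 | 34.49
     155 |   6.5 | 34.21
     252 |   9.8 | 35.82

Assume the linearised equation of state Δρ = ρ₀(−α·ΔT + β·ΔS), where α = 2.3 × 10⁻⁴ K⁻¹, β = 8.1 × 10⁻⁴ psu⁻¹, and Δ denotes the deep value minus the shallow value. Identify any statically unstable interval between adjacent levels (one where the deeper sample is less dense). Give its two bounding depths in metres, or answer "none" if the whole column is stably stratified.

Evaluate Δρ/ρ₀ = −αΔT + βΔS across each adjacent pair:
  92–153 m: −αΔT+βΔS = −(2.3 × 10⁻⁴)(+4.3)+(8.1 × 10⁻⁴)(+0.10) = -9.1 × 10⁻⁴ → UNSTABLE
  153–155 m: −αΔT+βΔS = −(2.3 × 10⁻⁴)(-12.0)+(8.1 × 10⁻⁴)(-0.28) = 2.5 × 10⁻³ → stable
  155–252 m: −αΔT+βΔS = −(2.3 × 10⁻⁴)(+3.3)+(8.1 × 10⁻⁴)(+1.61) = 5.5 × 10⁻⁴ → stable
The 92–153 m interval has Δρ < 0: lighter water underlies denser water.

92–153 m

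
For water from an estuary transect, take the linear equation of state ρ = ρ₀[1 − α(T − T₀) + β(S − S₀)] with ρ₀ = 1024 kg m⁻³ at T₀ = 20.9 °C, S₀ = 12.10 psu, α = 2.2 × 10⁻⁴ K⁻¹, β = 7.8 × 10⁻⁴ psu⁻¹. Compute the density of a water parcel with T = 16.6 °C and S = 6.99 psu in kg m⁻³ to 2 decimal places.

T − T₀ = -4.3 K, S − S₀ = -5.11 psu.
Bracket = 1 − α·(-4.3) + β·(-5.11) = 1 + (-3.0398 × 10⁻³) = 0.9969602.
ρ = 1024 × 0.9969602 = 1020.89 kg m⁻³.

1020.89 kg m⁻³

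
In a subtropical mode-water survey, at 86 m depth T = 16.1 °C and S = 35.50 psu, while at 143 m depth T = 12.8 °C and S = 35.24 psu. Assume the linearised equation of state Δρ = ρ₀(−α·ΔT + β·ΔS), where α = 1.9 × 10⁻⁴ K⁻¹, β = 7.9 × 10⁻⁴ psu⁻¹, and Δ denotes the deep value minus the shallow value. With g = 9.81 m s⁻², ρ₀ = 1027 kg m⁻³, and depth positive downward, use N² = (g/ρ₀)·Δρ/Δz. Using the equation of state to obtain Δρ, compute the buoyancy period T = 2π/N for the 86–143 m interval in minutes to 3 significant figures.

12.3 min

ΔT = -3.3 K, ΔS = -0.26 psu (deep − shallow).
Δρ/ρ₀ = −αΔT + βΔS = 6.27 × 10⁻⁴ − 2.054 × 10⁻⁴ = 4.216 × 10⁻⁴, so Δρ ≈ 0.4330 kg m⁻³.
N² = (g/ρ₀)·Δρ/Δz = g·(Δρ/ρ₀)/Δz = 9.81 × 4.216 × 10⁻⁴ / 57 = 7.2560 × 10⁻⁵ s⁻².
N = √(7.2560 × 10⁻⁵) = 8.5182 × 10⁻³ rad s⁻¹ → T = 2π/N = 737.62 s = 12.294 min ≈ 12.3 min.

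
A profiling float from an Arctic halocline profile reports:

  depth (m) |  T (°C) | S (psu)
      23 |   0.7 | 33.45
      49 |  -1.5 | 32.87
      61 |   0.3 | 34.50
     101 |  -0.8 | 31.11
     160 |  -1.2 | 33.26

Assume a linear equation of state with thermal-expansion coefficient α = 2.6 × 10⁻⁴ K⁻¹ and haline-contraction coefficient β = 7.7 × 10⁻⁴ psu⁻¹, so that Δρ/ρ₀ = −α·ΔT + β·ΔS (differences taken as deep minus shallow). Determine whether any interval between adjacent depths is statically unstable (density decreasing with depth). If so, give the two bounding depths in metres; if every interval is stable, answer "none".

Evaluate Δρ/ρ₀ = −αΔT + βΔS across each adjacent pair:
  23–49 m: −αΔT+βΔS = −(2.6 × 10⁻⁴)(-2.2)+(7.7 × 10⁻⁴)(-0.58) = 1.3 × 10⁻⁴ → stable
  49–61 m: −αΔT+βΔS = −(2.6 × 10⁻⁴)(+1.8)+(7.7 × 10⁻⁴)(+1.63) = 7.9 × 10⁻⁴ → stable
  61–101 m: −αΔT+βΔS = −(2.6 × 10⁻⁴)(-1.1)+(7.7 × 10⁻⁴)(-3.39) = -2.3 × 10⁻³ → UNSTABLE
  101–160 m: −αΔT+βΔS = −(2.6 × 10⁻⁴)(-0.4)+(7.7 × 10⁻⁴)(+2.15) = 1.8 × 10⁻³ → stable
The 61–101 m interval has Δρ < 0: lighter water underlies denser water.

61–101 m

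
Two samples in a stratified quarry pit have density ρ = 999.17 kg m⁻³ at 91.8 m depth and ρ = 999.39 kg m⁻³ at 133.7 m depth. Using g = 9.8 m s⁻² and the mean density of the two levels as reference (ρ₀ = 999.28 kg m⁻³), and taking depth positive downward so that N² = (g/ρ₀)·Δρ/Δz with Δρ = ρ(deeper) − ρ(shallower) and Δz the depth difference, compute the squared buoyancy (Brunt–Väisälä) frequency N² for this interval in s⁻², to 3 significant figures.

5.15 × 10⁻⁵ s⁻²

Δρ = 999.39 − 999.17 = 0.22 kg m⁻³ over Δz = 133.7 − 91.8 = 41.9 m.
N² = (9.8/999.28) × (0.22/41.9) = 5.1493 × 10⁻⁵ s⁻² ≈ 5.15 × 10⁻⁵ s⁻².
N² > 0, so the interval is statically stable.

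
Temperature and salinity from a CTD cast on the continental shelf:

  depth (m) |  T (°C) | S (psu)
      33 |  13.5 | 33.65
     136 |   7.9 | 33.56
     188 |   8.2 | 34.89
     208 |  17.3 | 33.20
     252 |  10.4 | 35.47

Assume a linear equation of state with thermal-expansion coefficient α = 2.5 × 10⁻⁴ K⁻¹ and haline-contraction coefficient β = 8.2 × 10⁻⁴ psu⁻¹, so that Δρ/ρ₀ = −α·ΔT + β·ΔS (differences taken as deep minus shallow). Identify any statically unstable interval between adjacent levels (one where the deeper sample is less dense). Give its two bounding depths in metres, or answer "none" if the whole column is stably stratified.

188–208 m

Evaluate Δρ/ρ₀ = −αΔT + βΔS across each adjacent pair:
  33–136 m: −αΔT+βΔS = −(2.5 × 10⁻⁴)(-5.6)+(8.2 × 10⁻⁴)(-0.09) = 1.3 × 10⁻³ → stable
  136–188 m: −αΔT+βΔS = −(2.5 × 10⁻⁴)(+0.3)+(8.2 × 10⁻⁴)(+1.33) = 1.0 × 10⁻³ → stable
  188–208 m: −αΔT+βΔS = −(2.5 × 10⁻⁴)(+9.1)+(8.2 × 10⁻⁴)(-1.69) = -3.7 × 10⁻³ → UNSTABLE
  208–252 m: −αΔT+βΔS = −(2.5 × 10⁻⁴)(-6.9)+(8.2 × 10⁻⁴)(+2.27) = 3.6 × 10⁻³ → stable
The 188–208 m interval has Δρ < 0: lighter water underlies denser water.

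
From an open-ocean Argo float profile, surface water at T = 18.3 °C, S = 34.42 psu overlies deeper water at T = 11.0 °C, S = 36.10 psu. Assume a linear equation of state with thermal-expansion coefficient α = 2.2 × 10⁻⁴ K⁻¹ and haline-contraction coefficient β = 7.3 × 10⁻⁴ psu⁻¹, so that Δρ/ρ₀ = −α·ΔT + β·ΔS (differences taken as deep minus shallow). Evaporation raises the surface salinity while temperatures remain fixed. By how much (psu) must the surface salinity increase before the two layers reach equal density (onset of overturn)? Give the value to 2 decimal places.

Neutral buoyancy requires −α(T_deep − T_surf) + β(S_deep − S_surf′) = 0.
S_surf′ = S_deep − (α/β)·ΔT = 36.10 − (2.2 × 10⁻⁴/7.3 × 10⁻⁴)·(-7.3) = 38.3000 psu.
Increase required: 38.3000 − 34.42 = 3.8800 psu.

3.88 psu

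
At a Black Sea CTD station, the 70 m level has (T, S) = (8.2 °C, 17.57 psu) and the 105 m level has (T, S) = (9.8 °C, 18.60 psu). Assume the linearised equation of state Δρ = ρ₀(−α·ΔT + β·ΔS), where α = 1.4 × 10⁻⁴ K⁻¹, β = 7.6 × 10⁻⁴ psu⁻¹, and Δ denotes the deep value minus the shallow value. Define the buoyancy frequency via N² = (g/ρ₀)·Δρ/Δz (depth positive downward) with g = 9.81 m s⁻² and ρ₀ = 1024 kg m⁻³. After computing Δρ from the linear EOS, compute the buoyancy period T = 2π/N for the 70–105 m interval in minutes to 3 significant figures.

8.37 min

ΔT = +1.6 K, ΔS = +1.03 psu (deep − shallow).
Δρ/ρ₀ = −αΔT + βΔS = -2.24 × 10⁻⁴ + 7.828 × 10⁻⁴ = 5.588 × 10⁻⁴, so Δρ ≈ 0.5722 kg m⁻³.
N² = (g/ρ₀)·Δρ/Δz = g·(Δρ/ρ₀)/Δz = 9.81 × 5.588 × 10⁻⁴ / 35 = 1.5662 × 10⁻⁴ s⁻².
N = √(1.5662 × 10⁻⁴) = 0.012515 rad s⁻¹ → T = 2π/N = 502.05 s = 8.3675 min ≈ 8.37 min.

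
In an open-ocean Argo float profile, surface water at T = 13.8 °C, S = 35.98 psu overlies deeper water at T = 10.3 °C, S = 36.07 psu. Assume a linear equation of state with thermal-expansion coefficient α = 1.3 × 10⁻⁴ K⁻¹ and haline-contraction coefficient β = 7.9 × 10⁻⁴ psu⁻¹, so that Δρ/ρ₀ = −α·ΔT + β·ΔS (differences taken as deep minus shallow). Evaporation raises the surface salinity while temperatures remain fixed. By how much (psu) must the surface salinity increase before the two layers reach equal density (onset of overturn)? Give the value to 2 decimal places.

0.67 psu

Neutral buoyancy requires −α(T_deep − T_surf) + β(S_deep − S_surf′) = 0.
S_surf′ = S_deep − (α/β)·ΔT = 36.07 − (1.3 × 10⁻⁴/7.9 × 10⁻⁴)·(-3.5) = 36.6459 psu.
Increase required: 36.6459 − 35.98 = 0.6659 psu.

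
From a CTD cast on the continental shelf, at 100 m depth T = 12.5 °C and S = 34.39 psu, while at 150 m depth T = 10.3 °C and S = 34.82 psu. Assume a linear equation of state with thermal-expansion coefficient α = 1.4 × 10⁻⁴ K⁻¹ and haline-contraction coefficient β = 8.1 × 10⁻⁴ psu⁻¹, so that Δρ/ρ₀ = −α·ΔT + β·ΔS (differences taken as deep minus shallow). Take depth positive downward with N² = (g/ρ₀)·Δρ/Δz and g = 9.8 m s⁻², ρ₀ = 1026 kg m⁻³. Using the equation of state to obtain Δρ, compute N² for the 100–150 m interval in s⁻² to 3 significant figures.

ΔT = -2.2 K, ΔS = +0.43 psu (deep − shallow).
Δρ/ρ₀ = −αΔT + βΔS = 3.08 × 10⁻⁴ + 3.483 × 10⁻⁴ = 6.563 × 10⁻⁴, so Δρ ≈ 0.6734 kg m⁻³.
N² = (g/ρ₀)·Δρ/Δz = g·(Δρ/ρ₀)/Δz = 9.8 × 6.563 × 10⁻⁴ / 50 = 1.2863 × 10⁻⁴ s⁻² ≈ 1.29 × 10⁻⁴ s⁻².

1.29 × 10⁻⁴ s⁻²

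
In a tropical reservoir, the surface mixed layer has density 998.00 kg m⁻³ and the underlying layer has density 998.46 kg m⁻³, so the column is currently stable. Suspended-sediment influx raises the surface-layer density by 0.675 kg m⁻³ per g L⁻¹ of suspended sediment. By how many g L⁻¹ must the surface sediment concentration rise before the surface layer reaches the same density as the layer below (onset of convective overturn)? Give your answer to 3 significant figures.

0.681 g L⁻¹

Density deficit of the surface layer: 998.46 − 998.00 = 0.46 kg m⁻³.
Required change = 0.46 / 0.675 = 0.681 g L⁻¹.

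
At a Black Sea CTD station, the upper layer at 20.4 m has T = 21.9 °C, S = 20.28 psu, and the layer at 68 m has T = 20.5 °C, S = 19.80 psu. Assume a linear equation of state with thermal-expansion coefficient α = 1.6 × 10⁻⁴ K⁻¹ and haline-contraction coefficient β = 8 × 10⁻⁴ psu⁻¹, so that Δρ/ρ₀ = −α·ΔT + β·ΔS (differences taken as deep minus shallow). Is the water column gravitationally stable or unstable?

unstable

ΔT = 20.5 − 21.9 = -1.4 K and ΔS = 19.80 − 20.28 = -0.48 psu (deep − shallow).
−αΔT = 2.24 × 10⁻⁴; βΔS = -3.84 × 10⁻⁴; sum Δρ/ρ₀ = -1.60 × 10⁻⁴.
Δρ/ρ₀ < 0, so Δρ < 0: deeper water is lighter → statically unstable; the column would overturn.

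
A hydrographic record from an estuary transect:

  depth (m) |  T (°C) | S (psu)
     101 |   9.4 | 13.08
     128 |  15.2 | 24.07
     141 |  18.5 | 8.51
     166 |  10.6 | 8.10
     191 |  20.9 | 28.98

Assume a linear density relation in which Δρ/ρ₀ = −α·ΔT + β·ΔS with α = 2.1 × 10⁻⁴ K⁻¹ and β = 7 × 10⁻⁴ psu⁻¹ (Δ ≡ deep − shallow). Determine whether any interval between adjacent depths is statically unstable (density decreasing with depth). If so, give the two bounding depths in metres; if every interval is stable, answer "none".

Evaluate Δρ/ρ₀ = −αΔT + βΔS across each adjacent pair:
  101–128 m: −αΔT+βΔS = −(2.1 × 10⁻⁴)(+5.8)+(7 × 10⁻⁴)(+10.99) = 6.5 × 10⁻³ → stable
  128–141 m: −αΔT+βΔS = −(2.1 × 10⁻⁴)(+3.3)+(7 × 10⁻⁴)(-15.56) = -0.012 → UNSTABLE
  141–166 m: −αΔT+βΔS = −(2.1 × 10⁻⁴)(-7.9)+(7 × 10⁻⁴)(-0.41) = 1.4 × 10⁻³ → stable
  166–191 m: −αΔT+βΔS = −(2.1 × 10⁻⁴)(+10.3)+(7 × 10⁻⁴)(+20.88) = 0.012 → stable
The 128–141 m interval has Δρ < 0: lighter water underlies denser water.

128–141 m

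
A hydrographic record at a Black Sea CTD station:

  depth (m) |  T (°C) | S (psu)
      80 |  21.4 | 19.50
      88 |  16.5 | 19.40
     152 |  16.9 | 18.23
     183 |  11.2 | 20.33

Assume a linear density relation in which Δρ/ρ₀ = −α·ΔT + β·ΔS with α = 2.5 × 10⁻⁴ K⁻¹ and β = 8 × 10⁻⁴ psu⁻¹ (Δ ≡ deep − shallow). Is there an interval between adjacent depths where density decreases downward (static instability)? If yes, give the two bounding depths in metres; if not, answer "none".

Evaluate Δρ/ρ₀ = −αΔT + βΔS across each adjacent pair:
  80–88 m: −αΔT+βΔS = −(2.5 × 10⁻⁴)(-4.9)+(8 × 10⁻⁴)(-0.10) = 1.1 × 10⁻³ → stable
  88–152 m: −αΔT+βΔS = −(2.5 × 10⁻⁴)(+0.4)+(8 × 10⁻⁴)(-1.17) = -1.0 × 10⁻³ → UNSTABLE
  152–183 m: −αΔT+βΔS = −(2.5 × 10⁻⁴)(-5.7)+(8 × 10⁻⁴)(+2.10) = 3.1 × 10⁻³ → stable
The 88–152 m interval has Δρ < 0: lighter water underlies denser water.

88–152 m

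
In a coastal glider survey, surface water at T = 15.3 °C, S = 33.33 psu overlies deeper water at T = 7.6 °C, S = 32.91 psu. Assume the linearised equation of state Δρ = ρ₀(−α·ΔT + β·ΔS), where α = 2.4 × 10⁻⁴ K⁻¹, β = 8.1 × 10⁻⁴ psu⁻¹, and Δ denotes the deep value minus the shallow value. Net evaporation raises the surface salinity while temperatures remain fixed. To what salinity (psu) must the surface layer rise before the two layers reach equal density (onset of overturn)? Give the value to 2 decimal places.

Neutral buoyancy requires −α(T_deep − T_surf) + β(S_deep − S_surf′) = 0.
S_surf′ = S_deep − (α/β)·ΔT = 32.91 − (2.4 × 10⁻⁴/8.1 × 10⁻⁴)·(-7.7) = 35.1915 psu.
Increase required: 35.1915 − 33.33 = 1.8615 psu.

35.19 psu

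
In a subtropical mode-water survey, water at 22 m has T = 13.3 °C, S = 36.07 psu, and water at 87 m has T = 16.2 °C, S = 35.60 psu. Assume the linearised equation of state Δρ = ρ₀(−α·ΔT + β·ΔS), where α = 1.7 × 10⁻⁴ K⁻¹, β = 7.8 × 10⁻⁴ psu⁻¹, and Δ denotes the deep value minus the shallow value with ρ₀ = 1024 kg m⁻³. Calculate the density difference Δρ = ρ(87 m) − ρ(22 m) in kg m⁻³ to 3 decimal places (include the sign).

ΔT = +2.9 K, ΔS = -0.47 psu (deep − shallow).
Δρ/ρ₀ = −(1.7 × 10⁻⁴)(+2.9) + (7.8 × 10⁻⁴)(-0.47) = -8.596 × 10⁻⁴.
Δρ = 1024 × (-8.596 × 10⁻⁴) = -0.880 kg m⁻³.
Negative Δρ: lighter below, statically unstable.

-0.880 kg m⁻³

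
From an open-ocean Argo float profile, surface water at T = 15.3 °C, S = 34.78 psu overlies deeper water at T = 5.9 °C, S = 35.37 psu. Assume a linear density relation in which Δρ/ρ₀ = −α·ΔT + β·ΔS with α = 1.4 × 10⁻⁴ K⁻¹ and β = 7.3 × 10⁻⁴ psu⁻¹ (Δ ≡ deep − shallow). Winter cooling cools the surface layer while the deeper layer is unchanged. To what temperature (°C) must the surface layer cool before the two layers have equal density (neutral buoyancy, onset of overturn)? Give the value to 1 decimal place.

Neutral buoyancy requires Δρ = 0, i.e. −α(T_deep − T_surf′) + β(S_deep − S_surf) = 0.
T_surf′ = T_deep − (β/α)·ΔS = 5.9 − (7.3 × 10⁻⁴/1.4 × 10⁻⁴)·(+0.59) = 2.824 °C.
Cooling required: 15.3 − (2.824) = 12.476 °C.

2.8 °C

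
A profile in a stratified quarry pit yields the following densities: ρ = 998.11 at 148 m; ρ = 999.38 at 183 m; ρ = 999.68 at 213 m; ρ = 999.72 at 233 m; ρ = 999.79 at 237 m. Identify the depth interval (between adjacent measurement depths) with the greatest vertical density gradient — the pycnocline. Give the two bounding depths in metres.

Compute the density gradient over each adjacent pair:
  148–183 m: Δρ/Δz = 1.27/35 = 0.036 kg m⁻⁴
  183–213 m: Δρ/Δz = 0.30/30 = 0.010 kg m⁻⁴
  213–233 m: Δρ/Δz = 0.04/20 = 2.0 × 10⁻³ kg m⁻⁴
  233–237 m: Δρ/Δz = 0.07/4 = 0.018 kg m⁻⁴
The largest gradient is in the 148–183 m interval — the pycnocline.

148–183 m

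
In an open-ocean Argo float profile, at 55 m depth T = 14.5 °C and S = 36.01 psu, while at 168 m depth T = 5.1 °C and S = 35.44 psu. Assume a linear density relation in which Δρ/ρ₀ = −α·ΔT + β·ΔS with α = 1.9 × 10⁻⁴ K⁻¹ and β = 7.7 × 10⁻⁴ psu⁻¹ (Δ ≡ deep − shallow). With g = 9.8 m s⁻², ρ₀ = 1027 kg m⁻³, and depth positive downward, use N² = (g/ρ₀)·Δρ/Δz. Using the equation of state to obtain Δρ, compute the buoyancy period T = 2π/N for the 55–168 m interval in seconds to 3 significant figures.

ΔT = -9.4 K, ΔS = -0.57 psu (deep − shallow).
Δρ/ρ₀ = −αΔT + βΔS = 1.786 × 10⁻³ − 4.389 × 10⁻⁴ = 1.3471 × 10⁻³, so Δρ ≈ 1.383 kg m⁻³.
N² = (g/ρ₀)·Δρ/Δz = g·(Δρ/ρ₀)/Δz = 9.8 × 1.3471 × 10⁻³ / 113 = 1.1683 × 10⁻⁴ s⁻².
N = √(1.1683 × 10⁻⁴) = 0.010809 rad s⁻¹ → T = 2π/N = 581.29 s ≈ 581 s.

581 s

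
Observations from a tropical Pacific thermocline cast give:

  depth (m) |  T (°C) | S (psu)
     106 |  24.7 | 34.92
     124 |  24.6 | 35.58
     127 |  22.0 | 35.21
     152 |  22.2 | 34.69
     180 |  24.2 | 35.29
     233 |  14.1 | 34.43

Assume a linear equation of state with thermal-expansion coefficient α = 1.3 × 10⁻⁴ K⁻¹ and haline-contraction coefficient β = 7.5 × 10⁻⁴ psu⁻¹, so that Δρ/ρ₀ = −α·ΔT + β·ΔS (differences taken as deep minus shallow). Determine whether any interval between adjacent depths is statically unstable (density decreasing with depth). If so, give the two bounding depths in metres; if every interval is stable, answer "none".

127–152 m

Evaluate Δρ/ρ₀ = −αΔT + βΔS across each adjacent pair:
  106–124 m: −αΔT+βΔS = −(1.3 × 10⁻⁴)(-0.1)+(7.5 × 10⁻⁴)(+0.66) = 5.1 × 10⁻⁴ → stable
  124–127 m: −αΔT+βΔS = −(1.3 × 10⁻⁴)(-2.6)+(7.5 × 10⁻⁴)(-0.37) = 6.0 × 10⁻⁵ → stable
  127–152 m: −αΔT+βΔS = −(1.3 × 10⁻⁴)(+0.2)+(7.5 × 10⁻⁴)(-0.52) = -4.2 × 10⁻⁴ → UNSTABLE
  152–180 m: −αΔT+βΔS = −(1.3 × 10⁻⁴)(+2.0)+(7.5 × 10⁻⁴)(+0.60) = 1.9 × 10⁻⁴ → stable
  180–233 m: −αΔT+βΔS = −(1.3 × 10⁻⁴)(-10.1)+(7.5 × 10⁻⁴)(-0.86) = 6.7 × 10⁻⁴ → stable
The 127–152 m interval has Δρ < 0: lighter water underlies denser water.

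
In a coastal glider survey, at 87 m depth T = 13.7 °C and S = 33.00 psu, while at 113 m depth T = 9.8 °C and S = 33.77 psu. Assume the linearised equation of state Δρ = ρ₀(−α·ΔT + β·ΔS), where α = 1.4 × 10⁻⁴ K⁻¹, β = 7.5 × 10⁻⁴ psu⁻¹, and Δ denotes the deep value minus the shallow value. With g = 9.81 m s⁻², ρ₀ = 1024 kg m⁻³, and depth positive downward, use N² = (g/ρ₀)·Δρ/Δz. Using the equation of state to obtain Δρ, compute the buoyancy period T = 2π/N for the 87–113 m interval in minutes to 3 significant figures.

5.09 min

ΔT = -3.9 K, ΔS = +0.77 psu (deep − shallow).
Δρ/ρ₀ = −αΔT + βΔS = 5.46 × 10⁻⁴ + 5.775 × 10⁻⁴ = 1.1235 × 10⁻³, so Δρ ≈ 1.150 kg m⁻³.
N² = (g/ρ₀)·Δρ/Δz = g·(Δρ/ρ₀)/Δz = 9.81 × 1.1235 × 10⁻³ / 26 = 4.2391 × 10⁻⁴ s⁻².
N = √(4.2391 × 10⁻⁴) = 0.020589 rad s⁻¹ → T = 2π/N = 305.17 s = 5.0862 min ≈ 5.09 min.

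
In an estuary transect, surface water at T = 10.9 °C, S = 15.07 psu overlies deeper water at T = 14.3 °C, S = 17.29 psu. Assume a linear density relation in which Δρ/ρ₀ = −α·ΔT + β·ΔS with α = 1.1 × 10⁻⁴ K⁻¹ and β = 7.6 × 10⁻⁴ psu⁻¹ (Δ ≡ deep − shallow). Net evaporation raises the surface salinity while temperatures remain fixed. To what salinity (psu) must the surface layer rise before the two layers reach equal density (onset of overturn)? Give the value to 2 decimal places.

16.80 psu

Neutral buoyancy requires −α(T_deep − T_surf) + β(S_deep − S_surf′) = 0.
S_surf′ = S_deep − (α/β)·ΔT = 17.29 − (1.1 × 10⁻⁴/7.6 × 10⁻⁴)·(+3.4) = 16.7979 psu.
Increase required: 16.7979 − 15.07 = 1.7279 psu.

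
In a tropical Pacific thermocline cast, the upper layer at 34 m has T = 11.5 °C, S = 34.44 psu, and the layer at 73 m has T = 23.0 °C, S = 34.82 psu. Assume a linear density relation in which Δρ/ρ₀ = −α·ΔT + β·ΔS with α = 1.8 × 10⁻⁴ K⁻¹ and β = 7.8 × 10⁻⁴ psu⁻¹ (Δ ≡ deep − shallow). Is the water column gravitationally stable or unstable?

ΔT = 23.0 − 11.5 = +11.5 K and ΔS = 34.82 − 34.44 = +0.38 psu (deep − shallow).
−αΔT = -2.07 × 10⁻³; βΔS = 2.964 × 10⁻⁴; sum Δρ/ρ₀ = -1.7736 × 10⁻³.
Δρ/ρ₀ < 0, so Δρ < 0: deeper water is lighter → statically unstable; the column would overturn.

unstable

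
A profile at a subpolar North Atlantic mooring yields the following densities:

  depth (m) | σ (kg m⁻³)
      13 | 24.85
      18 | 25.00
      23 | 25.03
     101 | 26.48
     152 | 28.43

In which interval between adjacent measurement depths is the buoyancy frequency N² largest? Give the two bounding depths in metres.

101–152 m

Compute the density gradient over each adjacent pair:
  13–18 m: Δρ/Δz = 0.15/5 = 0.030 kg m⁻⁴
  18–23 m: Δρ/Δz = 0.03/5 = 6.0 × 10⁻³ kg m⁻⁴
  23–101 m: Δρ/Δz = 1.45/78 = 0.019 kg m⁻⁴
  101–152 m: Δρ/Δz = 1.95/51 = 0.038 kg m⁻⁴
The largest gradient is in the 101–152 m interval — the pycnocline.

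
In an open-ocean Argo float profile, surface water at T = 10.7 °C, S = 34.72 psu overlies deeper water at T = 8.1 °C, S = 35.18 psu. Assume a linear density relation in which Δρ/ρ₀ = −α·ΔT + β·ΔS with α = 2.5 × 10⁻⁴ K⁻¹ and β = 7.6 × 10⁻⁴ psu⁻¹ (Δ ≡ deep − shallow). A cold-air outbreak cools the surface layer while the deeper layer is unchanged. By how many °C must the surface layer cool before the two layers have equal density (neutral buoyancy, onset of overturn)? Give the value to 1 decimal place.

Neutral buoyancy requires Δρ = 0, i.e. −α(T_deep − T_surf′) + β(S_deep − S_surf) = 0.
T_surf′ = T_deep − (β/α)·ΔS = 8.1 − (7.6 × 10⁻⁴/2.5 × 10⁻⁴)·(+0.46) = 6.702 °C.
Cooling required: 10.7 − (6.702) = 3.998 °C.

4.0 °C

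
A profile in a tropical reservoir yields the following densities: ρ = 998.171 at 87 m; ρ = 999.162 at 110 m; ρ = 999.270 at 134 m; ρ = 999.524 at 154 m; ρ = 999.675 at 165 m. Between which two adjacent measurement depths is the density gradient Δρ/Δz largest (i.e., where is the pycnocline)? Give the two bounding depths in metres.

Compute the density gradient over each adjacent pair:
  87–110 m: Δρ/Δz = 0.991/23 = 0.043 kg m⁻⁴
  110–134 m: Δρ/Δz = 0.108/24 = 4.5 × 10⁻³ kg m⁻⁴
  134–154 m: Δρ/Δz = 0.254/20 = 0.013 kg m⁻⁴
  154–165 m: Δρ/Δz = 0.151/11 = 0.014 kg m⁻⁴
The largest gradient is in the 87–110 m interval — the pycnocline.

87–110 m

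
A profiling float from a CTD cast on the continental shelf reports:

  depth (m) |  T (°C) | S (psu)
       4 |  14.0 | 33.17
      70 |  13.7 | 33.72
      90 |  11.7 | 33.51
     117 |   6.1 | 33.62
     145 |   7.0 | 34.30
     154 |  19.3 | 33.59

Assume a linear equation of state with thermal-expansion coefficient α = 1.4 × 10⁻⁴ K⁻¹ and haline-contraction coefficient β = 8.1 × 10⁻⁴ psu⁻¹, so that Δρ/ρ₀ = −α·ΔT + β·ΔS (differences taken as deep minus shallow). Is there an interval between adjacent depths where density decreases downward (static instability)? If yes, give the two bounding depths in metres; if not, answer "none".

145–154 m

Evaluate Δρ/ρ₀ = −αΔT + βΔS across each adjacent pair:
  4–70 m: −αΔT+βΔS = −(1.4 × 10⁻⁴)(-0.3)+(8.1 × 10⁻⁴)(+0.55) = 4.9 × 10⁻⁴ → stable
  70–90 m: −αΔT+βΔS = −(1.4 × 10⁻⁴)(-2.0)+(8.1 × 10⁻⁴)(-0.21) = 1.1 × 10⁻⁴ → stable
  90–117 m: −αΔT+βΔS = −(1.4 × 10⁻⁴)(-5.6)+(8.1 × 10⁻⁴)(+0.11) = 8.7 × 10⁻⁴ → stable
  117–145 m: −αΔT+βΔS = −(1.4 × 10⁻⁴)(+0.9)+(8.1 × 10⁻⁴)(+0.68) = 4.2 × 10⁻⁴ → stable
  145–154 m: −αΔT+βΔS = −(1.4 × 10⁻⁴)(+12.3)+(8.1 × 10⁻⁴)(-0.71) = -2.3 × 10⁻³ → UNSTABLE
The 145–154 m interval has Δρ < 0: lighter water underlies denser water.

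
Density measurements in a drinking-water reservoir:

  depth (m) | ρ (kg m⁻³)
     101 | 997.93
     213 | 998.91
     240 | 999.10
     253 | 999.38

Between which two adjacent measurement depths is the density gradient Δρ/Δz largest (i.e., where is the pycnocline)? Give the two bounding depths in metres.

240–253 m

Compute the density gradient over each adjacent pair:
  101–213 m: Δρ/Δz = 0.98/112 = 8.7 × 10⁻³ kg m⁻⁴
  213–240 m: Δρ/Δz = 0.19/27 = 7.0 × 10⁻³ kg m⁻⁴
  240–253 m: Δρ/Δz = 0.28/13 = 0.022 kg m⁻⁴
The largest gradient is in the 240–253 m interval — the pycnocline.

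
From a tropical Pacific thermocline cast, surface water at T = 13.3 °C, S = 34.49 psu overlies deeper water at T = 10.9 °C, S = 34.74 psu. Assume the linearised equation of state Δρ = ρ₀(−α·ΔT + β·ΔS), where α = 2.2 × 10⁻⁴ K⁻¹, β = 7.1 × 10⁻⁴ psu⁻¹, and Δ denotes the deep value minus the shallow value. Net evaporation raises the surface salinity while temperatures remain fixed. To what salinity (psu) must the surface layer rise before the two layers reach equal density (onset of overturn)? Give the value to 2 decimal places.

Neutral buoyancy requires −α(T_deep − T_surf) + β(S_deep − S_surf′) = 0.
S_surf′ = S_deep − (α/β)·ΔT = 34.74 − (2.2 × 10⁻⁴/7.1 × 10⁻⁴)·(-2.4) = 35.4837 psu.
Increase required: 35.4837 − 34.49 = 0.9937 psu.

35.48 psu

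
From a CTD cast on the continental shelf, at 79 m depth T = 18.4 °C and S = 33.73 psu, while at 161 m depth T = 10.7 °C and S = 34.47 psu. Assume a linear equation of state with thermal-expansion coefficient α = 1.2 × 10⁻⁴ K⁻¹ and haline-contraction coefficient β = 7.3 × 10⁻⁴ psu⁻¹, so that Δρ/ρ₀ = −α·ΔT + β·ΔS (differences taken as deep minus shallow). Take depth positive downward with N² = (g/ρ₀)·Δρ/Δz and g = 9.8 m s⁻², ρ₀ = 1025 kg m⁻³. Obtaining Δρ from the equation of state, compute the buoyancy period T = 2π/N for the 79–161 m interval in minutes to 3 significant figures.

7.92 min

ΔT = -7.7 K, ΔS = +0.74 psu (deep − shallow).
Δρ/ρ₀ = −αΔT + βΔS = 9.24 × 10⁻⁴ + 5.402 × 10⁻⁴ = 1.4642 × 10⁻³, so Δρ ≈ 1.501 kg m⁻³.
N² = (g/ρ₀)·Δρ/Δz = g·(Δρ/ρ₀)/Δz = 9.8 × 1.4642 × 10⁻³ / 82 = 1.7499 × 10⁻⁴ s⁻².
N = √(1.7499 × 10⁻⁴) = 0.013228 rad s⁻¹ → T = 2π/N = 474.99 s = 7.9165 min ≈ 7.92 min.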